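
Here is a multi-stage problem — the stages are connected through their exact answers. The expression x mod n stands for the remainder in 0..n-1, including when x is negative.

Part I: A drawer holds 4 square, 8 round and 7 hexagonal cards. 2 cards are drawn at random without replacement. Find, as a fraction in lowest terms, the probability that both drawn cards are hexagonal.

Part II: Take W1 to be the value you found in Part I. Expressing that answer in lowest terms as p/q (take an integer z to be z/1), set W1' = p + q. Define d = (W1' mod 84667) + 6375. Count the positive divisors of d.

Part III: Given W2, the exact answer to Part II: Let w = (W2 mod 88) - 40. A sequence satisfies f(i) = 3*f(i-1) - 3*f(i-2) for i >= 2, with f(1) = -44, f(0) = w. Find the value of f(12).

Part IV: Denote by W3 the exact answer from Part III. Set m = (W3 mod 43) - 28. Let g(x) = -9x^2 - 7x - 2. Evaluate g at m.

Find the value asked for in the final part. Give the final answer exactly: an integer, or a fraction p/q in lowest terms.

Part I: total draws C(19,2) = 171; favorable C(7,2) = 21; P = 7/57; answer 7/57
Part II: W1 = 7/57; threaded value p + q = 64; d = 6439; 6439 = 47 * 137; number of divisors = (1+1) * (1+1) = 4; answer 4
Part III: W2 = 4; w = -36; f(2) = 3*(-44) - 3*(-36) = -24; iterating: f(2)=-24, f(3)=60, f(4)=252, f(5)=576, f(6)=972, f(7)=1188, f(8)=648, f(9)=-1620, f(10)=-6804, f(11)=-15552, f(12)=-26244; answer -26244
Part IV: W3 = -26244; m = 1; -9*(1)^2 - 7*(1)^1 - 2 = (-9) + (-7) + (-2) = -18; answer -18

-18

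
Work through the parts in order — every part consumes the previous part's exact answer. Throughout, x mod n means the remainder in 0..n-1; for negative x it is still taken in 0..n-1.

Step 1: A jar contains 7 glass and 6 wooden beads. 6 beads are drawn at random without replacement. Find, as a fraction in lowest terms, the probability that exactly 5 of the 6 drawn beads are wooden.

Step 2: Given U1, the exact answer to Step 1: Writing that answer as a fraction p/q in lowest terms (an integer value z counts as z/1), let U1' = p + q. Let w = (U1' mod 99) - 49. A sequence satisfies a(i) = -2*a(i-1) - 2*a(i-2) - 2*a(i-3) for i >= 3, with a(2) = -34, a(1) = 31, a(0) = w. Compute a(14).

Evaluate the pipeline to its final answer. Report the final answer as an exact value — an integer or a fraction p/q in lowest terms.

5920

Step 1: total draws C(13,6) = 1716; favorable C(6,5)*C(7,1) = 42; P = 7/286; answer 7/286
Step 2: U1 = 7/286; threaded value p + q = 293; w = 46; a(3) = -2*(-34) - 2*(31) - 2*(46) = -86; iterating: a(3)=-86, a(4)=178, a(5)=-116, a(6)=48, a(7)=-220, a(8)=576, a(9)=-808, a(10)=904, a(11)=-1344, a(12)=2496, a(13)=-4112, a(14)=5920; answer 5920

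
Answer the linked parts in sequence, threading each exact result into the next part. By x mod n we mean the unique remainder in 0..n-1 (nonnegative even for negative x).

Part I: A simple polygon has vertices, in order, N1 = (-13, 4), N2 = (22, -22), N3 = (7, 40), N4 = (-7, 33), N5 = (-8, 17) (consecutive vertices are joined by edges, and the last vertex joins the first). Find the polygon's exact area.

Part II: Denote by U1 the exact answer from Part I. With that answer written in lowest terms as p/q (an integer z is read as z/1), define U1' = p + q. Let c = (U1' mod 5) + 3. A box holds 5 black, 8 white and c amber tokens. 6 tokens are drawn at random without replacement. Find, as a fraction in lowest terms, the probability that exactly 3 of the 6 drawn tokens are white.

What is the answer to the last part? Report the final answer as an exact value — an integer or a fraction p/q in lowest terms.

Part I: cross terms: (-13*-22 - 22*4)=198, (22*40 - 7*-22)=1034, (7*33 - -7*40)=511, (-7*17 - -8*33)=145, (-8*4 - -13*17)=189; twice the area = |2077| = 2077; area = 2077/2; answer 2077/2
Part II: U1 = 2077/2; threaded value p + q = 2079; c = 7; total draws C(20,6) = 38760; favorable C(8,3)*C(12,3) = 12320; P = 308/969; answer 308/969

308/969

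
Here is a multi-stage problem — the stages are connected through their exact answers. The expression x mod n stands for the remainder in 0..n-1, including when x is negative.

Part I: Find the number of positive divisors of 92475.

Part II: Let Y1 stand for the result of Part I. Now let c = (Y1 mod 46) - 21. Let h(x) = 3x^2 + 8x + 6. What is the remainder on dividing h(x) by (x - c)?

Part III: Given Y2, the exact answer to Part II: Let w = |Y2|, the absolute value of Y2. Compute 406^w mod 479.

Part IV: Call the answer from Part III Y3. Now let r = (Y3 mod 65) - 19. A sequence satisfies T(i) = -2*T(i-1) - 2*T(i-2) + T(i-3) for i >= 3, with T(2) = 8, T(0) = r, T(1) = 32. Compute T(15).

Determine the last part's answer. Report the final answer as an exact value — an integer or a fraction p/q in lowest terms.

Part I: 92475 = 3^3 * 5^2 * 137; number of divisors = (3+1) * (2+1) * (1+1) = 24; answer 24
Part II: Y1 = 24; c = 3; remainder = value at the root: 3*(3)^2 + 8*(3)^1 + 6 = (27) + (24) + (6) = 57; answer 57
Part III: Y2 = 57; w = 57; squarings mod 479: 406^1=406, 406^2=60, 406^4=247, 406^8=176, 406^16=320, 406^32=373; 406^57 = 406^1 * 406^8 * 406^16 * 406^32 = 380 (mod 479); answer 380
Part IV: Y3 = 380; r = 36; T(3) = -2*(8) - 2*(32) + 1*(36) = -44; iterating: T(3)=-44, T(4)=104, T(5)=-112, T(6)=-28, T(7)=384, T(8)=-824, T(9)=852, T(10)=328, T(11)=-3184, T(12)=6564, T(13)=-6432, T(14)=-3448, T(15)=26324; answer 26324

26324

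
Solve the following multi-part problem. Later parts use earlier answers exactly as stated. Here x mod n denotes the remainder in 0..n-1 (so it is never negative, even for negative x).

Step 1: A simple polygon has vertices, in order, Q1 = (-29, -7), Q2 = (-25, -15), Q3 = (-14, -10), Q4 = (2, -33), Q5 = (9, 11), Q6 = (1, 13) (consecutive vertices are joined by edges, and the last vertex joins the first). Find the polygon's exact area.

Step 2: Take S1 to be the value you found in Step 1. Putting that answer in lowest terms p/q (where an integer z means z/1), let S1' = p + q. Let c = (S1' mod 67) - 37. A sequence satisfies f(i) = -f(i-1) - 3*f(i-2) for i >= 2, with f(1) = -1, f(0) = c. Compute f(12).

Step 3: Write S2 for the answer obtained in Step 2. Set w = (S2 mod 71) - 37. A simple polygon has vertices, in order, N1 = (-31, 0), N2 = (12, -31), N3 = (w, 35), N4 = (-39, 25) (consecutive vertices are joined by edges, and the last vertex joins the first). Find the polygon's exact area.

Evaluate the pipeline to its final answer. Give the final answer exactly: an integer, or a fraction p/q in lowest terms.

3689/2

Step 1: cross terms: (-29*-15 - -25*-7)=260, (-25*-10 - -14*-15)=40, (-14*-33 - 2*-10)=482, (2*11 - 9*-33)=319, (9*13 - 1*11)=106, (1*-7 - -29*13)=370; twice the area = |1577| = 1577; area = 1577/2; answer 1577/2
Step 2: S1 = 1577/2; threaded value p + q = 1579; c = 1; f(2) = -1*(-1) - 3*(1) = -2; iterating: f(2)=-2, f(3)=5, f(4)=1, f(5)=-16, f(6)=13, f(7)=35, f(8)=-74, f(9)=-31, f(10)=253, f(11)=-160, f(12)=-599; answer -599
Step 3: S2 = -599; w = 3; cross terms: (-31*-31 - 12*0)=961, (12*35 - 3*-31)=513, (3*25 - -39*35)=1440, (-39*0 - -31*25)=775; twice the area = |3689| = 3689; area = 3689/2; answer 3689/2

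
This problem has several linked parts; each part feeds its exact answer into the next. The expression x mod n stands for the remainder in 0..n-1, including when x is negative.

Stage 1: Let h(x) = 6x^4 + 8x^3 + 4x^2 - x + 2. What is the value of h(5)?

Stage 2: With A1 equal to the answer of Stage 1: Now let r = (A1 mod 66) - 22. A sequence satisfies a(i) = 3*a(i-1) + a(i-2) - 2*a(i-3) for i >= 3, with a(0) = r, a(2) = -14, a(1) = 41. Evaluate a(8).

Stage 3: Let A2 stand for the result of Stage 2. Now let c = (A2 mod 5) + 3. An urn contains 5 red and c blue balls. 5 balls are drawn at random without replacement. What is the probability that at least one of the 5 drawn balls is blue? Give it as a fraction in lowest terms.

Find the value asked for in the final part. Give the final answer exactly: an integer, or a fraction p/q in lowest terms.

Stage 1: 6*(5)^4 + 8*(5)^3 + 4*(5)^2 - 1*(5)^1 + 2 = (3750) + (1000) + (100) + (-5) + (2) = 4847; answer 4847
Stage 2: A1 = 4847; r = 7; a(3) = 3*(-14) + 1*(41) - 2*(7) = -15; iterating: a(3)=-15, a(4)=-141, a(5)=-410, a(6)=-1341, a(7)=-4151, a(8)=-12974; answer -12974
Stage 3: A2 = -12974; c = 4; total draws C(9,5) = 126; complement C(5,5) = 1; favorable 126 - 1 = 125; P = 125/126; answer 125/126

125/126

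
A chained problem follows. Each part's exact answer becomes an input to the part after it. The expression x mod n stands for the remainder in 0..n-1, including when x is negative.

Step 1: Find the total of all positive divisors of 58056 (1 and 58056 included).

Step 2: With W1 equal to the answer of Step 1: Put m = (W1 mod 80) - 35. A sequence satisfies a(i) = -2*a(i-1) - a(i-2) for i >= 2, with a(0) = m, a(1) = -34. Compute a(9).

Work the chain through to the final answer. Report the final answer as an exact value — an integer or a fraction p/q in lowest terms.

-586

Step 1: 58056 = 2^3 * 3 * 41 * 59; sigma = (1 + 2 + 4 + 8) * (1 + 3) * (1 + 41) * (1 + 59) = 15 * 4 * 42 * 60 = 151200; answer 151200
Step 2: W1 = 151200; m = -35; a(2) = -2*(-34) - 1*(-35) = 103; iterating: a(2)=103, a(3)=-172, a(4)=241, a(5)=-310, a(6)=379, a(7)=-448, a(8)=517, a(9)=-586; answer -586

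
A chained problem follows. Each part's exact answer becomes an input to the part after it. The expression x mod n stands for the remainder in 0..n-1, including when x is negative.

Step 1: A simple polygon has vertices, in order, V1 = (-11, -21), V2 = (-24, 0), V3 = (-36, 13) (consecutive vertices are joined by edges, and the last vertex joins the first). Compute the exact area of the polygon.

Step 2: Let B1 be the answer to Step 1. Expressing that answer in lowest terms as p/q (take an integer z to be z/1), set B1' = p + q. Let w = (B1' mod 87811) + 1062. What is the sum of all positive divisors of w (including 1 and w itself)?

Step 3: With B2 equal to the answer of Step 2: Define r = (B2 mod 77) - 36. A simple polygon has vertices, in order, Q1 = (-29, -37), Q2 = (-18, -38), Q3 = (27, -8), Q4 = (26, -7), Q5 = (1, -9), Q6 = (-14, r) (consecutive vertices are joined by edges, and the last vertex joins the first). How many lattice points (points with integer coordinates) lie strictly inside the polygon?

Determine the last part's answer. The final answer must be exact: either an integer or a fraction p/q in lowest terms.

1261

Step 1: cross terms: (-11*0 - -24*-21)=-504, (-24*13 - -36*0)=-312, (-36*-21 - -11*13)=899; twice the area = |83| = 83; area = 83/2; answer 83/2
Step 2: B1 = 83/2; threaded value p + q = 85; w = 1147; 1147 = 31 * 37; sigma = (1 + 31) * (1 + 37) = 32 * 38 = 1216; answer 1216
Step 3: B2 = 1216; r = 25; cross terms: (-29*-38 - -18*-37)=436, (-18*-8 - 27*-38)=1170, (27*-7 - 26*-8)=19, (26*-9 - 1*-7)=-227, (1*25 - -14*-9)=-101, (-14*-37 - -29*25)=1243; twice the area = |2540| = 2540; area = 1270; boundary points = 1 + 15 + 1 + 1 + 1 + 1 = 20; strictly interior points = area - boundary/2 + 1 = 1261; answer 1261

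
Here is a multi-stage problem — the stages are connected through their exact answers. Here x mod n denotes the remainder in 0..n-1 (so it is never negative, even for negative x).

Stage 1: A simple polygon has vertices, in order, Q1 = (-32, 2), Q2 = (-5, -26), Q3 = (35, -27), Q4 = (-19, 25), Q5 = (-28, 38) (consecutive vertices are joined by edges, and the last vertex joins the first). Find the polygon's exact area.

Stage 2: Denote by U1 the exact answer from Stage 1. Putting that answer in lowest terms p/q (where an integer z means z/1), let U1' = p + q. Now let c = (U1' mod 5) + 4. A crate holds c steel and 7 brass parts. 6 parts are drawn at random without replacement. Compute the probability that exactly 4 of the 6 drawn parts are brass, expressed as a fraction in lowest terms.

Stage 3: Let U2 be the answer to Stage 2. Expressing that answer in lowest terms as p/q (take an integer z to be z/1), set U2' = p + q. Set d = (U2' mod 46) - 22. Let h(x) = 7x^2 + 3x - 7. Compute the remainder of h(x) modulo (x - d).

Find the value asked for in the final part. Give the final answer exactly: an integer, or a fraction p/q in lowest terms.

Stage 1: cross terms: (-32*-26 - -5*2)=842, (-5*-27 - 35*-26)=1045, (35*25 - -19*-27)=362, (-19*38 - -28*25)=-22, (-28*2 - -32*38)=1160; twice the area = |3387| = 3387; area = 3387/2; answer 3387/2
Stage 2: U1 = 3387/2; threaded value p + q = 3389; c = 8; total draws C(15,6) = 5005; favorable C(7,4)*C(8,2) = 980; P = 28/143; answer 28/143
Stage 3: U2 = 28/143; threaded value p + q = 171; d = 11; remainder = value at the root: 7*(11)^2 + 3*(11)^1 - 7 = (847) + (33) + (-7) = 873; answer 873

873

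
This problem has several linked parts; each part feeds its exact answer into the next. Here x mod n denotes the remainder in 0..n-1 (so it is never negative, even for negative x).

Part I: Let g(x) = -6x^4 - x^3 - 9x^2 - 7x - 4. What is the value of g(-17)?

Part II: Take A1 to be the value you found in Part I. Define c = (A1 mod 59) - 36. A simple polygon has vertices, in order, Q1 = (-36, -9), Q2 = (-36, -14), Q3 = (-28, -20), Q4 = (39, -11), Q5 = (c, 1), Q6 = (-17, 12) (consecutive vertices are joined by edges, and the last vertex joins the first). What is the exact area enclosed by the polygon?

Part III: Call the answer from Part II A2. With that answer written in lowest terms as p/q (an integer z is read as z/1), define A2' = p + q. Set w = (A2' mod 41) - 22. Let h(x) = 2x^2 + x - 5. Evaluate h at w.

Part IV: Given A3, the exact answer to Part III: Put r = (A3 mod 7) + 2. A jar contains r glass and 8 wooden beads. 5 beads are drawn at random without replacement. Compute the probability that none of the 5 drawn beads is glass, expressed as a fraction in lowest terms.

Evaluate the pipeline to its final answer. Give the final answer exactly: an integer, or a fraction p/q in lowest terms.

Part I: -6*(-17)^4 - 1*(-17)^3 - 9*(-17)^2 - 7*(-17)^1 - 4 = (-501126) + (4913) + (-2601) + (119) + (-4) = -498699; answer -498699
Part II: A1 = -498699; c = -8; cross terms: (-36*-14 - -36*-9)=180, (-36*-20 - -28*-14)=328, (-28*-11 - 39*-20)=1088, (39*1 - -8*-11)=-49, (-8*12 - -17*1)=-79, (-17*-9 - -36*12)=585; twice the area = |2053| = 2053; area = 2053/2; answer 2053/2
Part III: A2 = 2053/2; threaded value p + q = 2055; w = -17; 2*(-17)^2 + 1*(-17)^1 - 5 = (578) + (-17) + (-5) = 556; answer 556
Part IV: A3 = 556; r = 5; total draws C(13,5) = 1287; favorable C(8,5) = 56; P = 56/1287; answer 56/1287

56/1287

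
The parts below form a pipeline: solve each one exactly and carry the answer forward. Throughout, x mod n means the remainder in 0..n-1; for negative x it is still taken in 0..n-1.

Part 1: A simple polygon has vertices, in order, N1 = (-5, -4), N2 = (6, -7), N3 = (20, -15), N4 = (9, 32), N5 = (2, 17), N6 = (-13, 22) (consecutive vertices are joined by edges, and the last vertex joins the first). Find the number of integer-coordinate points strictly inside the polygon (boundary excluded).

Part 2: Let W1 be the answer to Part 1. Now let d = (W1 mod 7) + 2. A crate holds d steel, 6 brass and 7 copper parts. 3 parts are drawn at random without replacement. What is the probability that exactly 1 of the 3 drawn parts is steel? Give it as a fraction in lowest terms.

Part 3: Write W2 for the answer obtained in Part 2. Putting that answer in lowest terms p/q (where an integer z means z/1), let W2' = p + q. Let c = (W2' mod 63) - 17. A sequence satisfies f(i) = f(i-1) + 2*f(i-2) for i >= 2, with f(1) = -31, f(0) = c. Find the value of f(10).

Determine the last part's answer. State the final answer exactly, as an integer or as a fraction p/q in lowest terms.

4477

Part 1: cross terms: (-5*-7 - 6*-4)=59, (6*-15 - 20*-7)=50, (20*32 - 9*-15)=775, (9*17 - 2*32)=89, (2*22 - -13*17)=265, (-13*-4 - -5*22)=162; twice the area = |1400| = 1400; area = 700; boundary points = 1 + 2 + 1 + 1 + 5 + 2 = 12; strictly interior points = area - boundary/2 + 1 = 695; answer 695
Part 2: W1 = 695; d = 4; total draws C(17,3) = 680; favorable C(4,1)*C(13,2) = 312; P = 39/85; answer 39/85
Part 3: W2 = 39/85; threaded value p + q = 124; c = 44; f(2) = 1*(-31) + 2*(44) = 57; iterating: f(2)=57, f(3)=-5, f(4)=109, f(5)=99, f(6)=317, f(7)=515, f(8)=1149, f(9)=2179, f(10)=4477; answer 4477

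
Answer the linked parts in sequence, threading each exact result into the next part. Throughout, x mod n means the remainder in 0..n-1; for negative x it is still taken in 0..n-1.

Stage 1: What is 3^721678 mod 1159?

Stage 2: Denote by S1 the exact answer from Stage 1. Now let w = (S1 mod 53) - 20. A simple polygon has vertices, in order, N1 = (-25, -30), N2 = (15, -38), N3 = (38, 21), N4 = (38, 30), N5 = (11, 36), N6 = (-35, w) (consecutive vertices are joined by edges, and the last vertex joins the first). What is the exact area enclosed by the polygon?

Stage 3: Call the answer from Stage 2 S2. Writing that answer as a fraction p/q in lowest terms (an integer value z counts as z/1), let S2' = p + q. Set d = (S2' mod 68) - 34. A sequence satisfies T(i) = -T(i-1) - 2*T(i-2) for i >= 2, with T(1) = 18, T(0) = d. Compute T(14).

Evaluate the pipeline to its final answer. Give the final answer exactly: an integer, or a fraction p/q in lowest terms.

1672

Stage 1: squarings mod 1159: 3^1=3, 3^2=9, 3^4=81, 3^8=766, 3^16=302, 3^32=802, 3^64=1118, 3^128=522, 3^256=119, 3^512=253, 3^1024=264, 3^2048=156, 3^4096=1156, 3^8192=9, 3^16384=81, 3^32768=766, 3^65536=302, 3^131072=802, 3^262144=1118, 3^524288=522; 3^721678 = 3^2 * 3^4 * 3^8 * 3^256 * 3^512 * 3^65536 * 3^131072 * 3^524288 = 461 (mod 1159); answer 461
Stage 2: S1 = 461; w = 17; cross terms: (-25*-38 - 15*-30)=1400, (15*21 - 38*-38)=1759, (38*30 - 38*21)=342, (38*36 - 11*30)=1038, (11*17 - -35*36)=1447, (-35*-30 - -25*17)=1475; twice the area = |7461| = 7461; area = 7461/2; answer 7461/2
Stage 3: S2 = 7461/2; threaded value p + q = 7463; d = 17; T(2) = -1*(18) - 2*(17) = -52; iterating: T(2)=-52, T(3)=16, T(4)=88, T(5)=-120, T(6)=-56, T(7)=296, T(8)=-184, T(9)=-408, T(10)=776, T(11)=40, T(12)=-1592, T(13)=1512, T(14)=1672; answer 1672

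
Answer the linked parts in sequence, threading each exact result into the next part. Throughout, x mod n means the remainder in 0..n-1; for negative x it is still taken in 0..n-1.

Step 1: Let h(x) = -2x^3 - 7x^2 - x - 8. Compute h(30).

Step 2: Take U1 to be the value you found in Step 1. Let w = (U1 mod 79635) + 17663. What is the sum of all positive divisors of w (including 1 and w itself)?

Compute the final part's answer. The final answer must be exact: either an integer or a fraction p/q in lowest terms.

145152

Step 1: -2*(30)^3 - 7*(30)^2 - 1*(30)^1 - 8 = (-54000) + (-6300) + (-30) + (-8) = -60338; answer -60338
Step 2: U1 = -60338; w = 36960; 36960 = 2^5 * 3 * 5 * 7 * 11; sigma = (1 + 2 + 4 + 8 + 16 + 32) * (1 + 3) * (1 + 5) * (1 + 7) * (1 + 11) = 63 * 4 * 6 * 8 * 12 = 145152; answer 145152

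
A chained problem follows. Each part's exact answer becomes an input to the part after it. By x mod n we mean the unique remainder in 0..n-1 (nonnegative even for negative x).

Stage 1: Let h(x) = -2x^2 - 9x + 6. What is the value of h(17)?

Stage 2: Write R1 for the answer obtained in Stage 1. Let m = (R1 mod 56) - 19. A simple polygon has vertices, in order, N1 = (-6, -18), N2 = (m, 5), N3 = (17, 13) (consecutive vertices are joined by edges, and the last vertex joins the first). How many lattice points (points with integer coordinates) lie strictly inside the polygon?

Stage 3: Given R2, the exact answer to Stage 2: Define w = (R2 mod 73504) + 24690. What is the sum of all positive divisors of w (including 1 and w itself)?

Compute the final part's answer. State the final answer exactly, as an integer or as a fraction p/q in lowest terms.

30528

Stage 1: -2*(17)^2 - 9*(17)^1 + 6 = (-578) + (-153) + (6) = -725; answer -725
Stage 2: R1 = -725; m = -16; cross terms: (-6*5 - -16*-18)=-318, (-16*13 - 17*5)=-293, (17*-18 - -6*13)=-228; twice the area = |-839| = 839; area = 839/2; boundary points = 1 + 1 + 1 = 3; strictly interior points = area - boundary/2 + 1 = 419; answer 419
Stage 3: R2 = 419; w = 25109; 25109 = 7 * 17 * 211; sigma = (1 + 7) * (1 + 17) * (1 + 211) = 8 * 18 * 212 = 30528; answer 30528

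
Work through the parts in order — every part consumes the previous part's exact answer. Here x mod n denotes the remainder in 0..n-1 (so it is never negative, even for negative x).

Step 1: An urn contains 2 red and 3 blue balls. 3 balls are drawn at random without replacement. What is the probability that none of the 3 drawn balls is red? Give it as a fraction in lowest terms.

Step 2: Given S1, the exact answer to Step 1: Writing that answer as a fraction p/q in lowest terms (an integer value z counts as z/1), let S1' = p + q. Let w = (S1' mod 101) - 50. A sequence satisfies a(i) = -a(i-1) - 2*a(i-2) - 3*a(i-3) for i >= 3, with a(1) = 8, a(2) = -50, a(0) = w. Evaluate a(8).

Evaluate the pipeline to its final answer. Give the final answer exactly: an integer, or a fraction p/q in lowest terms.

78

Step 1: total draws C(5,3) = 10; favorable C(3,3) = 1; P = 1/10; answer 1/10
Step 2: S1 = 1/10; threaded value p + q = 11; w = -39; a(3) = -1*(-50) - 2*(8) - 3*(-39) = 151; iterating: a(3)=151, a(4)=-75, a(5)=-77, a(6)=-226, a(7)=605, a(8)=78; answer 78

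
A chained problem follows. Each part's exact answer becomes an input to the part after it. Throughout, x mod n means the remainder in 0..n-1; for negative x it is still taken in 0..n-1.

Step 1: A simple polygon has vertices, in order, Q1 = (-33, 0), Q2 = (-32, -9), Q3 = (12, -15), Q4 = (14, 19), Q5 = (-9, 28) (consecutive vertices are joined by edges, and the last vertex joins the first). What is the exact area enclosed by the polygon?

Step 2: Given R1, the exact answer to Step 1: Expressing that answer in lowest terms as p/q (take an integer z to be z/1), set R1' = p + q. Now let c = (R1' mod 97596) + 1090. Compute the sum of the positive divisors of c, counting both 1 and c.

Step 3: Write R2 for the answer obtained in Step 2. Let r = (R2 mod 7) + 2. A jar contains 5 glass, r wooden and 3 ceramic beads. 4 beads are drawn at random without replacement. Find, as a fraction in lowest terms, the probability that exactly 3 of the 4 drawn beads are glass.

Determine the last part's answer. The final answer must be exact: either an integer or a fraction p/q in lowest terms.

Step 1: cross terms: (-33*-9 - -32*0)=297, (-32*-15 - 12*-9)=588, (12*19 - 14*-15)=438, (14*28 - -9*19)=563, (-9*0 - -33*28)=924; twice the area = |2810| = 2810; area = 1405; answer 1405
Step 2: R1 = 1405; threaded value p + q = 1406; c = 2496; 2496 = 2^6 * 3 * 13; sigma = (1 + 2 + 4 + 8 + 16 + 32 + 64) * (1 + 3) * (1 + 13) = 127 * 4 * 14 = 7112; answer 7112
Step 3: R2 = 7112; r = 2; total draws C(10,4) = 210; favorable C(5,3)*C(5,1) = 50; P = 5/21; answer 5/21

5/21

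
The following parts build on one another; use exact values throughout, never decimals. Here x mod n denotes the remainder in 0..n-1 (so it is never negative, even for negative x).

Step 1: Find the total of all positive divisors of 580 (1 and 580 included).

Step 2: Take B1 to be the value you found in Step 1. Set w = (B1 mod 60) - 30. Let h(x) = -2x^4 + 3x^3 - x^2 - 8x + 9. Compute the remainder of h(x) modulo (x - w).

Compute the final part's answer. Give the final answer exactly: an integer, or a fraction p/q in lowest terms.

-1701651

Step 1: 580 = 2^2 * 5 * 29; sigma = (1 + 2 + 4) * (1 + 5) * (1 + 29) = 7 * 6 * 30 = 1260; answer 1260
Step 2: B1 = 1260; w = -30; remainder = value at the root: -2*(-30)^4 + 3*(-30)^3 - 1*(-30)^2 - 8*(-30)^1 + 9 = (-1620000) + (-81000) + (-900) + (240) + (9) = -1701651; answer -1701651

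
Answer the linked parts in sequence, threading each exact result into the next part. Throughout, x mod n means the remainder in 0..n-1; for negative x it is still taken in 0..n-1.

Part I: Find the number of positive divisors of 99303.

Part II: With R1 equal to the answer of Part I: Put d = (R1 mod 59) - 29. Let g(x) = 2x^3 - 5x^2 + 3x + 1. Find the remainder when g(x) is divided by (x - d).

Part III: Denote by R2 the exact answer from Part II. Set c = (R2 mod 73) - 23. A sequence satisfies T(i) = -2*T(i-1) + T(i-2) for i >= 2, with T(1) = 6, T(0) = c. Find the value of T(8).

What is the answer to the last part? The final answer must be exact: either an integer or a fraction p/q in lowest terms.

Part I: 99303 = 3 * 79 * 419; number of divisors = (1+1) * (1+1) * (1+1) = 8; answer 8
Part II: R1 = 8; d = -21; remainder = value at the root: 2*(-21)^3 - 5*(-21)^2 + 3*(-21)^1 + 1 = (-18522) + (-2205) + (-63) + (1) = -20789; answer -20789
Part III: R2 = -20789; c = -7; T(2) = -2*(6) + 1*(-7) = -19; iterating: T(2)=-19, T(3)=44, T(4)=-107, T(5)=258, T(6)=-623, T(7)=1504, T(8)=-3631; answer -3631

-3631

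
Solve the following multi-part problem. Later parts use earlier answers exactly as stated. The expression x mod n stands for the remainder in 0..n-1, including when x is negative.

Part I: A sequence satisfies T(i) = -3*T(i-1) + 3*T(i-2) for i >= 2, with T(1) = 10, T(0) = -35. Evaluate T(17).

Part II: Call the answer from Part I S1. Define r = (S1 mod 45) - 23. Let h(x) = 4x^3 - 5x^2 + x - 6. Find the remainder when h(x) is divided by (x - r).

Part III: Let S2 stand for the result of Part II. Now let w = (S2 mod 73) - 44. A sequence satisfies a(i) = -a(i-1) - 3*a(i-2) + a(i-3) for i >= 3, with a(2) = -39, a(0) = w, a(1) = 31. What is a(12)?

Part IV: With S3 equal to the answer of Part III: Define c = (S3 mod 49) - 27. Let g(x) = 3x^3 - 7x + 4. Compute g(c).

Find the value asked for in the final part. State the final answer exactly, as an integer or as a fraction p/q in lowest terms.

0

Part I: T(2) = -3*(10) + 3*(-35) = -135; iterating: T(2)=-135, T(3)=435, T(4)=-1710, T(5)=6435, T(6)=-24435, T(7)=92610, T(8)=-351135, T(9)=1331235, T(10)=-5047110, T(11)=19135035, T(12)=-72546435, T(13)=275044410, T(14)=-1042772535, T(15)=3953450835, T(16)=-14988670110, T(17)=56826362835; answer 56826362835
Part II: S1 = 56826362835; r = -23; remainder = value at the root: 4*(-23)^3 - 5*(-23)^2 + 1*(-23)^1 - 6 = (-48668) + (-2645) + (-23) + (-6) = -51342; answer -51342
Part III: S2 = -51342; w = 6; a(3) = -1*(-39) - 3*(31) + 1*(6) = -48; iterating: a(3)=-48, a(4)=196, a(5)=-91, a(6)=-545, a(7)=1014, a(8)=530, a(9)=-4117, a(10)=3541, a(11)=9340, a(12)=-24080; answer -24080
Part IV: S3 = -24080; c = 1; 3*(1)^3 - 7*(1)^1 + 4 = (3) + (-7) + (4) = 0; answer 0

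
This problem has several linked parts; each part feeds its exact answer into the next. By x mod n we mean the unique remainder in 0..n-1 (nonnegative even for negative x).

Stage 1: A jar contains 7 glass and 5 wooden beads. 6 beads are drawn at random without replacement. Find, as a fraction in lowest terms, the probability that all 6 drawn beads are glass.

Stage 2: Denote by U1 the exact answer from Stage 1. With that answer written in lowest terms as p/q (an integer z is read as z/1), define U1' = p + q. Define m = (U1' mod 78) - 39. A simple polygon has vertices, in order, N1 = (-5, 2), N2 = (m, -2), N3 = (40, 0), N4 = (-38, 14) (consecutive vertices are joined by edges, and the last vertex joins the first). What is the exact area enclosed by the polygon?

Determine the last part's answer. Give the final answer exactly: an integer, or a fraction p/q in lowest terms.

Stage 1: total draws C(12,6) = 924; favorable C(7,6) = 7; P = 1/132; answer 1/132
Stage 2: U1 = 1/132; threaded value p + q = 133; m = 16; cross terms: (-5*-2 - 16*2)=-22, (16*0 - 40*-2)=80, (40*14 - -38*0)=560, (-38*2 - -5*14)=-6; twice the area = |612| = 612; area = 306; answer 306

306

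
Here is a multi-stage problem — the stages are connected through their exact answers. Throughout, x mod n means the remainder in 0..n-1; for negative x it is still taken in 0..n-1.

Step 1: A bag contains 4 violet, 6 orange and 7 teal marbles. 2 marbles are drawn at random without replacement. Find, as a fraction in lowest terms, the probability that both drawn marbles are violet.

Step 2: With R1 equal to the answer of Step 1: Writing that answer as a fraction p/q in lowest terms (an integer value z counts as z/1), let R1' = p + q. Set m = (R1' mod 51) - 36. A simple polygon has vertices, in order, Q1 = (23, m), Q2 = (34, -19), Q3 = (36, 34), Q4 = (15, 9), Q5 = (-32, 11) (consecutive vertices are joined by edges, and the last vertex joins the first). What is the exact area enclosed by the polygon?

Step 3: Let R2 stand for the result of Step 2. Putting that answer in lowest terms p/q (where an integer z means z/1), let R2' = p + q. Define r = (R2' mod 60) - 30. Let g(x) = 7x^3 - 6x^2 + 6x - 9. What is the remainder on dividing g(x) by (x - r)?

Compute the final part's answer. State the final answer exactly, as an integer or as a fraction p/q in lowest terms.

Step 1: total draws C(17,2) = 136; favorable C(4,2) = 6; P = 3/68; answer 3/68
Step 2: R1 = 3/68; threaded value p + q = 71; m = -16; cross terms: (23*-19 - 34*-16)=107, (34*34 - 36*-19)=1840, (36*9 - 15*34)=-186, (15*11 - -32*9)=453, (-32*-16 - 23*11)=259; twice the area = |2473| = 2473; area = 2473/2; answer 2473/2
Step 3: R2 = 2473/2; threaded value p + q = 2475; r = -15; remainder = value at the root: 7*(-15)^3 - 6*(-15)^2 + 6*(-15)^1 - 9 = (-23625) + (-1350) + (-90) + (-9) = -25074; answer -25074

-25074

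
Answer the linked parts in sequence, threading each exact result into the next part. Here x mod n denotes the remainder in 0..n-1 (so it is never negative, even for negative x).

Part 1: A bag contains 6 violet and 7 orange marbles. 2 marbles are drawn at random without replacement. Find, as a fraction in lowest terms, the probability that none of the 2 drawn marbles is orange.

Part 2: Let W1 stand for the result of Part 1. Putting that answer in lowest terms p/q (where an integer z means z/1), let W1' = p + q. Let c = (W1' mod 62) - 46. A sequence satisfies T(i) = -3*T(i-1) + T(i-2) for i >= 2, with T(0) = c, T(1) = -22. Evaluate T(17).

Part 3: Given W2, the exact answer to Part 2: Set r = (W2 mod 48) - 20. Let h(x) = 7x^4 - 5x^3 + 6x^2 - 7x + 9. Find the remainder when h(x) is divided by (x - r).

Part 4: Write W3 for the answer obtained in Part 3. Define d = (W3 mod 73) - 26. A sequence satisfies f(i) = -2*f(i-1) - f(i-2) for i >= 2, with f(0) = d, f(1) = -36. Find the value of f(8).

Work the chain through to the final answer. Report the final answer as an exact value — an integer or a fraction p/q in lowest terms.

8

Part 1: total draws C(13,2) = 78; favorable C(6,2) = 15; P = 5/26; answer 5/26
Part 2: W1 = 5/26; threaded value p + q = 31; c = -15; T(2) = -3*(-22) + 1*(-15) = 51; iterating: T(2)=51, T(3)=-175, T(4)=576, T(5)=-1903, T(6)=6285, T(7)=-20758, T(8)=68559, T(9)=-226435, T(10)=747864, T(11)=-2470027, T(12)=8157945, T(13)=-26943862, T(14)=88989531, T(15)=-293912455, T(16)=970726896, T(17)=-3206093143; answer -3206093143
Part 3: W2 = -3206093143; r = 21; remainder = value at the root: 7*(21)^4 - 5*(21)^3 + 6*(21)^2 - 7*(21)^1 + 9 = (1361367) + (-46305) + (2646) + (-147) + (9) = 1317570; answer 1317570
Part 4: W3 = 1317570; d = 40; f(2) = -2*(-36) - 1*(40) = 32; iterating: f(2)=32, f(3)=-28, f(4)=24, f(5)=-20, f(6)=16, f(7)=-12, f(8)=8; answer 8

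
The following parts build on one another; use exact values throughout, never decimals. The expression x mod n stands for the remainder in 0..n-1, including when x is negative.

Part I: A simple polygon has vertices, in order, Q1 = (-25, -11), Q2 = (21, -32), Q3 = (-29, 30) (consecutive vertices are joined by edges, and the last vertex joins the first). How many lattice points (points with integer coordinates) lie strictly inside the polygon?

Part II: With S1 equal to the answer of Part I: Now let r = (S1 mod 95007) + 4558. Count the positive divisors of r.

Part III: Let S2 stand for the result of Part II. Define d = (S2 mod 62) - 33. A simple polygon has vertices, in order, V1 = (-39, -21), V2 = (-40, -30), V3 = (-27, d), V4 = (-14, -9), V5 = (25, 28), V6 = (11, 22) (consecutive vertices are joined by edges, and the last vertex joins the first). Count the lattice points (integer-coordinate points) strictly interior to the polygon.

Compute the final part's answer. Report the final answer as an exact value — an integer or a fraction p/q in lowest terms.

Part I: cross terms: (-25*-32 - 21*-11)=1031, (21*30 - -29*-32)=-298, (-29*-11 - -25*30)=1069; twice the area = |1802| = 1802; area = 901; boundary points = 1 + 2 + 1 = 4; strictly interior points = area - boundary/2 + 1 = 900; answer 900
Part II: S1 = 900; r = 5458; 5458 = 2 * 2729; number of divisors = (1+1) * (1+1) = 4; answer 4
Part III: S2 = 4; d = -29; cross terms: (-39*-30 - -40*-21)=330, (-40*-29 - -27*-30)=350, (-27*-9 - -14*-29)=-163, (-14*28 - 25*-9)=-167, (25*22 - 11*28)=242, (11*-21 - -39*22)=627; twice the area = |1219| = 1219; area = 1219/2; boundary points = 1 + 1 + 1 + 1 + 2 + 1 = 7; strictly interior points = area - boundary/2 + 1 = 607; answer 607

607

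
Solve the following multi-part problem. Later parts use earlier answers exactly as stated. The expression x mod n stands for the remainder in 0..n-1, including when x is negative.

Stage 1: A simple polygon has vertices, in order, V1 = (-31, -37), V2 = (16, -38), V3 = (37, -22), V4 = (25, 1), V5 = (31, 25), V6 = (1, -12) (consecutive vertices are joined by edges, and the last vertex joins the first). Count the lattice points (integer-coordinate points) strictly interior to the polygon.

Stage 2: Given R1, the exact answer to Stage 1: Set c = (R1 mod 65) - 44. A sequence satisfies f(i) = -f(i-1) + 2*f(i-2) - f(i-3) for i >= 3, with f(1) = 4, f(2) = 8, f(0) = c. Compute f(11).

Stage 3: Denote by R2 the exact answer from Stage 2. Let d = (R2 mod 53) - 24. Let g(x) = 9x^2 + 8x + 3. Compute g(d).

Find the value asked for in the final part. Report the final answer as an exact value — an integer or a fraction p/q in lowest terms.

2740

Stage 1: cross terms: (-31*-38 - 16*-37)=1770, (16*-22 - 37*-38)=1054, (37*1 - 25*-22)=587, (25*25 - 31*1)=594, (31*-12 - 1*25)=-397, (1*-37 - -31*-12)=-409; twice the area = |3199| = 3199; area = 3199/2; boundary points = 1 + 1 + 1 + 6 + 1 + 1 = 11; strictly interior points = area - boundary/2 + 1 = 1595; answer 1595
Stage 2: R1 = 1595; c = -9; f(3) = -1*(8) + 2*(4) - 1*(-9) = 9; iterating: f(3)=9, f(4)=3, f(5)=7, f(6)=-10, f(7)=21, f(8)=-48, f(9)=100, f(10)=-217, f(11)=465; answer 465
Stage 3: R2 = 465; d = 17; 9*(17)^2 + 8*(17)^1 + 3 = (2601) + (136) + (3) = 2740; answer 2740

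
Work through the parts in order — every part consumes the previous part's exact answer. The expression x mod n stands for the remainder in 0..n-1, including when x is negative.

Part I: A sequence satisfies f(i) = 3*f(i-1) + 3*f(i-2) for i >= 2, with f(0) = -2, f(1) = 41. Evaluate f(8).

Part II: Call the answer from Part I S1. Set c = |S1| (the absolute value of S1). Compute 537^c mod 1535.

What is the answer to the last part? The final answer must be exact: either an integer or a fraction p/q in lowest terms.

Part I: f(2) = 3*(41) + 3*(-2) = 117; iterating: f(2)=117, f(3)=474, f(4)=1773, f(5)=6741, f(6)=25542, f(7)=96849, f(8)=367173; answer 367173
Part II: S1 = 367173; c = 367173; squarings mod 1535: 537^1=537, 537^2=1324, 537^4=6, 537^8=36, 537^16=1296, 537^32=326, 537^64=361, 537^128=1381, 537^256=691, 537^512=96, 537^1024=6, 537^2048=36, 537^4096=1296, 537^8192=326, 537^16384=361, 537^32768=1381, 537^65536=691, 537^131072=96, 537^262144=6; 537^367173 = 537^1 * 537^4 * 537^64 * 537^512 * 537^2048 * 537^4096 * 537^32768 * 537^65536 * 537^262144 = 622 (mod 1535); answer 622

622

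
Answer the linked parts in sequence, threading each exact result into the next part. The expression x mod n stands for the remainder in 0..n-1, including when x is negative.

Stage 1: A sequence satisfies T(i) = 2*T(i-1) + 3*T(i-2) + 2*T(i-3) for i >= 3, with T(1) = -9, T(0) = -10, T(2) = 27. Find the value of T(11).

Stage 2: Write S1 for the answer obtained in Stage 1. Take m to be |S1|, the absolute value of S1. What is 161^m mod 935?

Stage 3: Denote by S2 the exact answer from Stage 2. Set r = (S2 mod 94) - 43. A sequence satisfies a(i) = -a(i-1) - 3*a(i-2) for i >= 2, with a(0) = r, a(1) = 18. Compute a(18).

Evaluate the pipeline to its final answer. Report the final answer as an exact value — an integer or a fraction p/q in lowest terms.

Stage 1: T(3) = 2*(27) + 3*(-9) + 2*(-10) = 7; iterating: T(3)=7, T(4)=77, T(5)=229, T(6)=703, T(7)=2247, T(8)=7061, T(9)=22269, T(10)=70215, T(11)=221359; answer 221359
Stage 2: S1 = 221359; m = 221359; squarings mod 935: 161^1=161, 161^2=676, 161^4=696, 161^8=86, 161^16=851, 161^32=511, 161^64=256, 161^128=86, 161^256=851, 161^512=511, 161^1024=256, 161^2048=86, 161^4096=851, 161^8192=511, 161^16384=256, 161^32768=86, 161^65536=851, 161^131072=511; 161^221359 = 161^1 * 161^2 * 161^4 * 161^8 * 161^32 * 161^128 * 161^8192 * 161^16384 * 161^65536 * 161^131072 = 151 (mod 935); answer 151
Stage 3: S2 = 151; r = 14; a(2) = -1*(18) - 3*(14) = -60; iterating: a(2)=-60, a(3)=6, a(4)=174, a(5)=-192, a(6)=-330, a(7)=906, a(8)=84, a(9)=-2802, a(10)=2550, a(11)=5856, a(12)=-13506, a(13)=-4062, a(14)=44580, a(15)=-32394, a(16)=-101346, a(17)=198528, a(18)=105510; answer 105510

105510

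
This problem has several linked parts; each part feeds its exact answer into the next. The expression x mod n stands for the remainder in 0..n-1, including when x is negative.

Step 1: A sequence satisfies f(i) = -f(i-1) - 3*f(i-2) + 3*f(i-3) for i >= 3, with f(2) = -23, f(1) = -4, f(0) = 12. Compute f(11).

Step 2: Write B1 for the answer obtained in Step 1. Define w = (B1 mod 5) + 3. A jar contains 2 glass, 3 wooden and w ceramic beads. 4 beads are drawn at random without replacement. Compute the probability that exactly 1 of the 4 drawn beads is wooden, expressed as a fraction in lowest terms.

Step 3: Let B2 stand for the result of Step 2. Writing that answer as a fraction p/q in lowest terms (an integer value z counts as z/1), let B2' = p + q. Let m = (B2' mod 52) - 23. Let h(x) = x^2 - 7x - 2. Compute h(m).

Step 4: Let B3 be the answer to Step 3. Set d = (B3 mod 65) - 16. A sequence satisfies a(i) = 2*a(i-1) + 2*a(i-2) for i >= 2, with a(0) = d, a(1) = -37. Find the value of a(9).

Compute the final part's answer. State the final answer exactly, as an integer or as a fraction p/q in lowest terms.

-108496

Step 1: f(3) = -1*(-23) - 3*(-4) + 3*(12) = 71; iterating: f(3)=71, f(4)=-14, f(5)=-268, f(6)=523, f(7)=239, f(8)=-2612, f(9)=3464, f(10)=5089, f(11)=-23317; answer -23317
Step 2: B1 = -23317; w = 6; total draws C(11,4) = 330; favorable C(3,1)*C(8,3) = 168; P = 28/55; answer 28/55
Step 3: B2 = 28/55; threaded value p + q = 83; m = 8; 1*(8)^2 - 7*(8)^1 - 2 = (64) + (-56) + (-2) = 6; answer 6
Step 4: B3 = 6; d = -10; a(2) = 2*(-37) + 2*(-10) = -94; iterating: a(2)=-94, a(3)=-262, a(4)=-712, a(5)=-1948, a(6)=-5320, a(7)=-14536, a(8)=-39712, a(9)=-108496; answer -108496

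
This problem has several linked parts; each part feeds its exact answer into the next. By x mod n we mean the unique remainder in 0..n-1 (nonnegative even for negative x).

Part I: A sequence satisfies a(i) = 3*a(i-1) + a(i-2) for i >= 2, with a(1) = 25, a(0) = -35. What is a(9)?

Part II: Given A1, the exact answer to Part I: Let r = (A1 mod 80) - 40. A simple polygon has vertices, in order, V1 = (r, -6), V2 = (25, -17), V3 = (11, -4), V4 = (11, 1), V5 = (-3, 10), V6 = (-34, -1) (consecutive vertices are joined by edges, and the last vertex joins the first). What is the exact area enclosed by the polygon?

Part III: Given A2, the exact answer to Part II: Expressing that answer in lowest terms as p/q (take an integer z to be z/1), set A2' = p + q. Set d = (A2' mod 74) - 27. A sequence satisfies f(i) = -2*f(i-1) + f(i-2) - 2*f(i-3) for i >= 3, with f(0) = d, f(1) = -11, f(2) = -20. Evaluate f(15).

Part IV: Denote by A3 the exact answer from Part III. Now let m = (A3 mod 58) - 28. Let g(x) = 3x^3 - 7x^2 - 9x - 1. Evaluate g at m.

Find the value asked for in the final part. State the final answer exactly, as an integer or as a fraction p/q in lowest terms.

-39998

Part I: a(2) = 3*(25) + 1*(-35) = 40; iterating: a(2)=40, a(3)=145, a(4)=475, a(5)=1570, a(6)=5185, a(7)=17125, a(8)=56560, a(9)=186805; answer 186805
Part II: A1 = 186805; r = -35; cross terms: (-35*-17 - 25*-6)=745, (25*-4 - 11*-17)=87, (11*1 - 11*-4)=55, (11*10 - -3*1)=113, (-3*-1 - -34*10)=343, (-34*-6 - -35*-1)=169; twice the area = |1512| = 1512; area = 756; answer 756
Part III: A2 = 756; threaded value p + q = 757; d = -10; f(3) = -2*(-20) + 1*(-11) - 2*(-10) = 49; iterating: f(3)=49, f(4)=-96, f(5)=281, f(6)=-756, f(7)=1985, f(8)=-5288, f(9)=14073, f(10)=-37404, f(11)=99457, f(12)=-264464, f(13)=703193, f(14)=-1869764, f(15)=4971649; answer 4971649
Part IV: A3 = 4971649; m = -23; 3*(-23)^3 - 7*(-23)^2 - 9*(-23)^1 - 1 = (-36501) + (-3703) + (207) + (-1) = -39998; answer -39998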